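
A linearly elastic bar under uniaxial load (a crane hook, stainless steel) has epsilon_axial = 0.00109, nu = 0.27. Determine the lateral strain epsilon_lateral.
Model: a linearly elastic bar under uniaxial load, so epsilon_lateral = -nu·epsilon_axial.
Substitute:
  epsilon_lateral = -(0.27 × 0.00109)
  epsilon_lateral = -0.0002943
Final answer: epsilon_lateral = -0.0002943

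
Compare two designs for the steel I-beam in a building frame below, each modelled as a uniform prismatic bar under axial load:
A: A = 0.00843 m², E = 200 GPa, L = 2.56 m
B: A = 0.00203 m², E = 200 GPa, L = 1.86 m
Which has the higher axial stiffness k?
Model: a uniform prismatic bar under axial load, so k = (A·E) / L (SI units).
  A: k = (0.00843 × (2 × 10¹¹)) / 2.56 = 6.586 × 10⁸ N/m = 658.6 MN/m
  B: k = (0.00203 × (2 × 10¹¹)) / 1.86 = 2.183 × 10⁸ N/m = 218.3 MN/m
658.6 MN/m > 218.3 MN/m, so A is larger.
Final answer: A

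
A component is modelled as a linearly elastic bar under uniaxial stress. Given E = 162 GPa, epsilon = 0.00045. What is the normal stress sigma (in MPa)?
Model: a linearly elastic bar under uniaxial stress, so sigma = E·epsilon.
Convert to SI units:
  E = 162 GPa = 1.62 × 10¹¹ Pa
Substitute:
  sigma = (1.62 × 10¹¹) × 0.00045
  sigma = 7.29 × 10⁷ Pa
Convert: sigma = 7.29 × 10⁷ Pa = 72.9 MPa
Final answer: sigma = 72.9 MPa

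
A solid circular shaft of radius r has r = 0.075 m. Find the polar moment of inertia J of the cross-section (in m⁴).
Model: a solid circular shaft of radius r, so J = (π·r^4) / 2.
Substitute:
  J = (π × 0.075^4) / 2
  J = 4.97 × 10⁻⁵ m⁴
Final answer: J = 4.97 × 10⁻⁵ m⁴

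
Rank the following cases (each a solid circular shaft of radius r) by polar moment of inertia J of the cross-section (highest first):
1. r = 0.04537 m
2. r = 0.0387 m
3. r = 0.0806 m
Model: a solid circular shaft of radius r, so J = (π·r^4) / 2 (SI units).
  Case 1: J = (π × 0.04537^4) / 2 = 6.656 × 10⁻⁶ m⁴
  Case 2: J = (π × 0.0387^4) / 2 = 3.523 × 10⁻⁶ m⁴
  Case 3: J = (π × 0.0806^4) / 2 = 6.629 × 10⁻⁵ m⁴
Ordering: 6.629 × 10⁻⁵ m⁴ (case 3) > 6.656 × 10⁻⁶ m⁴ (case 1) > 3.523 × 10⁻⁶ m⁴ (case 2)
Final answer: 3, 1, 2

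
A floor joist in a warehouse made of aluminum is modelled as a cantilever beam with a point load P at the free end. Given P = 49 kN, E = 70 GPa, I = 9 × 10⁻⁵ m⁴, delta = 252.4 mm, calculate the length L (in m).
Model: a cantilever beam with a point load P at the free end, so delta = (P·L^3) / (3·E·I).
Solve for L: L = ((3·delta·E·I) / P)^(1/3).
Convert to SI units:
  P = 49 kN = 49000 N
  E = 70 GPa = 7 × 10¹⁰ Pa
  delta = 252.4 mm = 0.2524 m
Substitute:
  L = ((3 × 0.2524 × (7 × 10¹⁰) × (9 × 10⁻⁵)) / 49000)^(1/3)
  L = 4.6 m
Final answer: L = 4.6 m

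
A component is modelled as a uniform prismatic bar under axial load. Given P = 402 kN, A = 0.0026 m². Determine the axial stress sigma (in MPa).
Model: a uniform prismatic bar under axial load, so sigma = P / A.
Convert to SI units:
  P = 402 kN = 402000 N
Substitute:
  sigma = 402000 / 0.0026
  sigma = 1.546 × 10⁸ Pa
Convert: sigma = 1.546 × 10⁸ Pa = 154.6 MPa
Final answer: sigma = 154.6 MPa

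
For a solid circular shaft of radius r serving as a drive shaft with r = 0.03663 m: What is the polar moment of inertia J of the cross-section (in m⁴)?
Model: a solid circular shaft of radius r, so J = (π·r^4) / 2.
Substitute:
  J = (π × 0.03663^4) / 2
  J = 2.828 × 10⁻⁶ m⁴
Final answer: J = 2.828 × 10⁻⁶ m⁴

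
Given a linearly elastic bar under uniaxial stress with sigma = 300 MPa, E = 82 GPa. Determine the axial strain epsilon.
Model: a linearly elastic bar under uniaxial stress, so epsilon = sigma / E.
Convert to SI units:
  sigma = 300 MPa = 3 × 10⁸ Pa
  E = 82 GPa = 8.2 × 10¹⁰ Pa
Substitute:
  epsilon = (3 × 10⁸) / (8.2 × 10¹⁰)
  epsilon = 0.003659
Final answer: epsilon = 0.003659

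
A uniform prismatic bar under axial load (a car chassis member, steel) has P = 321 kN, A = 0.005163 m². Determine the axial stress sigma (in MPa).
Model: a uniform prismatic bar under axial load, so sigma = P / A.
Convert to SI units:
  P = 321 kN = 321000 N
Substitute:
  sigma = 321000 / 0.005163
  sigma = 6.217 × 10⁷ Pa
Convert: sigma = 6.217 × 10⁷ Pa = 62.17 MPa
Final answer: sigma = 62.17 MPa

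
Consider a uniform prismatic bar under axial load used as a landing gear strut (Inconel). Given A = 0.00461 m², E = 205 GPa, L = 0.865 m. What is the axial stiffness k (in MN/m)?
Model: a uniform prismatic bar under axial load, so k = (A·E) / L.
Convert to SI units:
  E = 205 GPa = 2.05 × 10¹¹ Pa
Substitute:
  k = (0.00461 × (2.05 × 10¹¹)) / 0.865
  k = 1.093 × 10⁹ N/m
Convert: k = 1.093 × 10⁹ N/m = 1093 MN/m
Final answer: k = 1093 MN/m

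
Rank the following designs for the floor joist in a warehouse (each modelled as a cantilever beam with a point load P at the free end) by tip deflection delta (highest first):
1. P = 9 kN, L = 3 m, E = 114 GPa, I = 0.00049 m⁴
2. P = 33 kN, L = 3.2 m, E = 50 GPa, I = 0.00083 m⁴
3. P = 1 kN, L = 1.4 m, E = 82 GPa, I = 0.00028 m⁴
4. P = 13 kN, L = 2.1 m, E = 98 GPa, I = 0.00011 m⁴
Model: a cantilever beam with a point load P at the free end, so delta = (P·L^3) / (3·E·I) (SI units).
  Case 1: delta = (9000 × 3^3) / (3 × (1.14 × 10¹¹) × 0.00049) = 0.00145 m = 1.45 mm
  Case 2: delta = (33000 × 3.2^3) / (3 × (5 × 10¹⁰) × 0.00083) = 0.008685 m = 8.685 mm
  Case 3: delta = (1000 × 1.4^3) / (3 × (8.2 × 10¹⁰) × 0.00028) = 3.984 × 10⁻⁵ m = 0.03984 mm
  Case 4: delta = (13000 × 2.1^3) / (3 × (9.8 × 10¹⁰) × 0.00011) = 0.003723 m = 3.723 mm
Ordering: 8.685 mm (case 2) > 3.723 mm (case 4) > 1.45 mm (case 1) > 0.03984 mm (case 3)
Final answer: 2, 4, 1, 3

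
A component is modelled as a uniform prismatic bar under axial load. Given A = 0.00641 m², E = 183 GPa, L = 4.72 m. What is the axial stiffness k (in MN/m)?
Model: a uniform prismatic bar under axial load, so k = (A·E) / L.
Convert to SI units:
  E = 183 GPa = 1.83 × 10¹¹ Pa
Substitute:
  k = (0.00641 × (1.83 × 10¹¹)) / 4.72
  k = 2.485 × 10⁸ N/m
Convert: k = 2.485 × 10⁸ N/m = 248.5 MN/m
Final answer: k = 248.5 MN/m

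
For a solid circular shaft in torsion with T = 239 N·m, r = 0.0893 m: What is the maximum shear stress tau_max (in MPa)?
Model: a solid circular shaft in torsion, so tau_max = (2·T) / (π·r^3).
Substitute:
  tau_max = (2 × 239) / (π × 0.0893^3)
  tau_max = 213700 Pa
Convert: tau_max = 213700 Pa = 0.2137 MPa
Final answer: tau_max = 0.2137 MPa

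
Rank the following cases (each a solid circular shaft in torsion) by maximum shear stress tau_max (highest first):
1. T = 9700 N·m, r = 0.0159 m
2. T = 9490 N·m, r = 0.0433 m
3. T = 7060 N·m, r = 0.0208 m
Model: a solid circular shaft in torsion, so tau_max = (2·T) / (π·r^3) (SI units).
  Case 1: tau_max = (2 × 9700) / (π × 0.0159^3) = 1.536 × 10⁹ Pa = 1536 MPa
  Case 2: tau_max = (2 × 9490) / (π × 0.0433^3) = 7.442 × 10⁷ Pa = 74.42 MPa
  Case 3: tau_max = (2 × 7060) / (π × 0.0208^3) = 4.995 × 10⁸ Pa = 499.5 MPa
Ordering: 1536 MPa (case 1) > 499.5 MPa (case 3) > 74.42 MPa (case 2)
Final answer: 1, 3, 2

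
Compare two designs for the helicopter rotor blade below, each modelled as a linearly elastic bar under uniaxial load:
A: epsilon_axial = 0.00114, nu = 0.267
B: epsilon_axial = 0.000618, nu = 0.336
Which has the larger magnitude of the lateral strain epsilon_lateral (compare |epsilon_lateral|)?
Model: a linearly elastic bar under uniaxial load, so epsilon_lateral = -nu·epsilon_axial (SI units).
  A: epsilon_lateral = -(0.267 × 0.00114) = -0.0003044
  B: epsilon_lateral = -(0.336 × 0.000618) = -0.0002076
|epsilon_lateral|: A = 0.0003044, B = 0.0002076, so A is larger in magnitude.
Final answer: A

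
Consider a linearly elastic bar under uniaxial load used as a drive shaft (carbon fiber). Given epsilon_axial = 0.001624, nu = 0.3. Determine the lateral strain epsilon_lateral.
Model: a linearly elastic bar under uniaxial load, so epsilon_lateral = -nu·epsilon_axial.
Substitute:
  epsilon_lateral = -(0.3 × 0.001624)
  epsilon_lateral = -0.0004872
Final answer: epsilon_lateral = -0.0004872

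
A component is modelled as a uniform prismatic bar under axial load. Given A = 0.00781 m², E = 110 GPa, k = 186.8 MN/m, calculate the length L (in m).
Model: a uniform prismatic bar under axial load, so k = (A·E) / L.
Solve for L: L = (A·E) / k.
Convert to SI units:
  E = 110 GPa = 1.1 × 10¹¹ Pa
  k = 186.8 MN/m = 1.868 × 10⁸ N/m
Substitute:
  L = (0.00781 × (1.1 × 10¹¹)) / (1.868 × 10⁸)
  L = 4.599 m
Final answer: L = 4.599 m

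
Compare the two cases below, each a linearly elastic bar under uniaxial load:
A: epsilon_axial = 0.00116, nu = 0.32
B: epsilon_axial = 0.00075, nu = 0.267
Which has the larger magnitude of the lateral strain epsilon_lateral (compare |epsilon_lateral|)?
Model: a linearly elastic bar under uniaxial load, so epsilon_lateral = -nu·epsilon_axial (SI units).
  A: epsilon_lateral = -(0.32 × 0.00116) = -0.0003712
  B: epsilon_lateral = -(0.267 × 0.00075) = -0.0002003
|epsilon_lateral|: A = 0.0003712, B = 0.0002003, so A is larger in magnitude.
Final answer: A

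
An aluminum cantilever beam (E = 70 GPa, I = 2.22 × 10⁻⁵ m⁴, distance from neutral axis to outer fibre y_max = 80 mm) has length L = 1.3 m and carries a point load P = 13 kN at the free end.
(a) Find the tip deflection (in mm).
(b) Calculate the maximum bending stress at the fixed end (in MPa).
(a) Tip deflection of a cantilever with an end point load: δ = P·L^3 / (3·E·I). Convert P = 13 kN = 13000 N, E = 70 GPa = 7 × 10¹⁰ Pa.
  δ = (13000 × 1.3^3) / (3 × (7 × 10¹⁰) × (2.22 × 10⁻⁵)) = 0.006126 m = 6.126 mm
(b) Maximum bending moment at the fixed end: M = P·L = 13000 × 1.3 = 16900 N·m. Convert y_max = 80 mm = 0.08 m.
  σ = M·y_max / I = (16900 × 0.08) / (2.22 × 10⁻⁵) = 6.09 × 10⁷ Pa = 60.9 MPa
Final answer: (a) δ = 6.126 mm, (b) σ = 60.9 MPa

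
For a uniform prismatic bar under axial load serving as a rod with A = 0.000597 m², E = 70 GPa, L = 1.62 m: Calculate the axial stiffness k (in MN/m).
Model: a uniform prismatic bar under axial load, so k = (A·E) / L.
Convert to SI units:
  E = 70 GPa = 7 × 10¹⁰ Pa
Substitute:
  k = (0.000597 × (7 × 10¹⁰)) / 1.62
  k = 2.58 × 10⁷ N/m
Convert: k = 2.58 × 10⁷ N/m = 25.8 MN/m
Final answer: k = 25.8 MN/m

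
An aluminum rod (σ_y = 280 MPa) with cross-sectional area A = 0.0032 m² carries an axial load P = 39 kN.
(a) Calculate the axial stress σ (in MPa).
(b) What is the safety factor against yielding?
(a) Axial stress σ = P/A. Convert P = 39 kN = 39000 N.
  σ = 39000 / 0.0032 = 1.219 × 10⁷ Pa = 12.19 MPa
(b) Safety factor SF = σ_y/σ = 280 / 12.19 = 22.97
Final answer: (a) σ = 12.19 MPa, (b) SF = 22.97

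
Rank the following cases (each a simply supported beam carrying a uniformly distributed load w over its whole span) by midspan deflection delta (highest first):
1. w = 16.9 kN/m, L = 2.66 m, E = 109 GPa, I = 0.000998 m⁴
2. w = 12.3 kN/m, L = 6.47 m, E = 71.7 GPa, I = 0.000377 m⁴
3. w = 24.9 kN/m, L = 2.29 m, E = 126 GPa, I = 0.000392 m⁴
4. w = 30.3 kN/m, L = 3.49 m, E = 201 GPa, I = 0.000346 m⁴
Model: a simply supported beam carrying a uniformly distributed load w over its whole span, so delta = (5·w·L^4) / (384·E·I) (SI units).
  Case 1: delta = (5 × 16900 × 2.66^4) / (384 × (1.09 × 10¹¹) × 0.000998) = 0.0001013 m = 0.1013 mm
  Case 2: delta = (5 × 12300 × 6.47^4) / (384 × (7.17 × 10¹⁰) × 0.000377) = 0.01038 m = 10.38 mm
  Case 3: delta = (5 × 24900 × 2.29^4) / (384 × (1.26 × 10¹¹) × 0.000392) = 0.0001805 m = 0.1805 mm
  Case 4: delta = (5 × 30300 × 3.49^4) / (384 × (2.01 × 10¹¹) × 0.000346) = 0.0008416 m = 0.8416 mm
Ordering: 10.38 mm (case 2) > 0.8416 mm (case 4) > 0.1805 mm (case 3) > 0.1013 mm (case 1)
Final answer: 2, 4, 3, 1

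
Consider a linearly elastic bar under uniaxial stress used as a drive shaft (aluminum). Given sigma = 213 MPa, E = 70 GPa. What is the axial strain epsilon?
Model: a linearly elastic bar under uniaxial stress, so epsilon = sigma / E.
Convert to SI units:
  sigma = 213 MPa = 2.13 × 10⁸ Pa
  E = 70 GPa = 7 × 10¹⁰ Pa
Substitute:
  epsilon = (2.13 × 10⁸) / (7 × 10¹⁰)
  epsilon = 0.003043
Final answer: epsilon = 0.003043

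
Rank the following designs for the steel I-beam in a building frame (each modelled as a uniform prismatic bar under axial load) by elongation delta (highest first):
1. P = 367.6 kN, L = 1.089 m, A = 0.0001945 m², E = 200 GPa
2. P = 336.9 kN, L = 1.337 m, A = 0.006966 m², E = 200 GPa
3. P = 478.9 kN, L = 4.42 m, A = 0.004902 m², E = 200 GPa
Model: a uniform prismatic bar under axial load, so delta = (P·L) / (A·E) (SI units).
  Case 1: delta = (367600 × 1.089) / (0.0001945 × (2 × 10¹¹)) = 0.01029 m = 10.29 mm
  Case 2: delta = (336900 × 1.337) / (0.006966 × (2 × 10¹¹)) = 0.0003233 m = 0.3233 mm
  Case 3: delta = (478900 × 4.42) / (0.004902 × (2 × 10¹¹)) = 0.002159 m = 2.159 mm
Ordering: 10.29 mm (case 1) > 2.159 mm (case 3) > 0.3233 mm (case 2)
Final answer: 1, 3, 2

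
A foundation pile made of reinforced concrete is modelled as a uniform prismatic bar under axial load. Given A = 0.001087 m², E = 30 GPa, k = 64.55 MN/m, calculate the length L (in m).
Model: a uniform prismatic bar under axial load, so k = (A·E) / L.
Solve for L: L = (A·E) / k.
Convert to SI units:
  E = 30 GPa = 3 × 10¹⁰ Pa
  k = 64.55 MN/m = 6.455 × 10⁷ N/m
Substitute:
  L = (0.001087 × (3 × 10¹⁰)) / (6.455 × 10⁷)
  L = 0.5052 m
Final answer: L = 0.5052 m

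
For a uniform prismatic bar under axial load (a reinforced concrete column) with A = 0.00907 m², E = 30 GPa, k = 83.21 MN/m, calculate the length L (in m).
Model: a uniform prismatic bar under axial load, so k = (A·E) / L.
Solve for L: L = (A·E) / k.
Convert to SI units:
  E = 30 GPa = 3 × 10¹⁰ Pa
  k = 83.21 MN/m = 8.321 × 10⁷ N/m
Substitute:
  L = (0.00907 × (3 × 10¹⁰)) / (8.321 × 10⁷)
  L = 3.27 m
Final answer: L = 3.27 m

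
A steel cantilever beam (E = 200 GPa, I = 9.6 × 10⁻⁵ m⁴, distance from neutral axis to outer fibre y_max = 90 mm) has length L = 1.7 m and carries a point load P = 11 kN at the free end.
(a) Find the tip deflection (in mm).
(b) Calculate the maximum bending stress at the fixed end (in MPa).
(a) Tip deflection of a cantilever with an end point load: δ = P·L^3 / (3·E·I). Convert P = 11 kN = 11000 N, E = 200 GPa = 2 × 10¹¹ Pa.
  δ = (11000 × 1.7^3) / (3 × (2 × 10¹¹) × (9.6 × 10⁻⁵)) = 0.0009382 m = 0.9382 mm
(b) Maximum bending moment at the fixed end: M = P·L = 11000 × 1.7 = 18700 N·m. Convert y_max = 90 mm = 0.09 m.
  σ = M·y_max / I = (18700 × 0.09) / (9.6 × 10⁻⁵) = 1.753 × 10⁷ Pa = 17.53 MPa
Final answer: (a) δ = 0.9382 mm, (b) σ = 17.53 MPa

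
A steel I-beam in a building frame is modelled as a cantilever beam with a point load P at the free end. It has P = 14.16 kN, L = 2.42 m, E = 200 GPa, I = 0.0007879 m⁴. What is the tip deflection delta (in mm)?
Model: a cantilever beam with a point load P at the free end, so delta = (P·L^3) / (3·E·I).
Convert to SI units:
  P = 14.16 kN = 14160 N
  E = 200 GPa = 2 × 10¹¹ Pa
Substitute:
  delta = (14160 × 2.42^3) / (3 × (2 × 10¹¹) × 0.0007879)
  delta = 0.0004245 m
Convert: delta = 0.0004245 m = 0.4245 mm
Final answer: delta = 0.4245 mm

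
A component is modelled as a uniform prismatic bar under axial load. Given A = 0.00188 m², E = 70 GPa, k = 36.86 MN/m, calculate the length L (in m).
Model: a uniform prismatic bar under axial load, so k = (A·E) / L.
Solve for L: L = (A·E) / k.
Convert to SI units:
  E = 70 GPa = 7 × 10¹⁰ Pa
  k = 36.86 MN/m = 3.686 × 10⁷ N/m
Substitute:
  L = (0.00188 × (7 × 10¹⁰)) / (3.686 × 10⁷)
  L = 3.57 m
Final answer: L = 3.57 m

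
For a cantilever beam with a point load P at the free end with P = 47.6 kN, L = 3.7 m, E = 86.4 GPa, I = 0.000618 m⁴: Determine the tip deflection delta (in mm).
Model: a cantilever beam with a point load P at the free end, so delta = (P·L^3) / (3·E·I).
Convert to SI units:
  P = 47.6 kN = 47600 N
  E = 86.4 GPa = 8.64 × 10¹⁰ Pa
Substitute:
  delta = (47600 × 3.7^3) / (3 × (8.64 × 10¹⁰) × 0.000618)
  delta = 0.01505 m
Convert: delta = 0.01505 m = 15.05 mm
Final answer: delta = 15.05 mm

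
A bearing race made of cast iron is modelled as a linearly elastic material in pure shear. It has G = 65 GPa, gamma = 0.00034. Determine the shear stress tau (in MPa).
Model: a linearly elastic material in pure shear, so tau = G·gamma.
Convert to SI units:
  G = 65 GPa = 6.5 × 10¹⁰ Pa
Substitute:
  tau = (6.5 × 10¹⁰) × 0.00034
  tau = 2.21 × 10⁷ Pa
Convert: tau = 2.21 × 10⁷ Pa = 22.1 MPa
Final answer: tau = 22.1 MPa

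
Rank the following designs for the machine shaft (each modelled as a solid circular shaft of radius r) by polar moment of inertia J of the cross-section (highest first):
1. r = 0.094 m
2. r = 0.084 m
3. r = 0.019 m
Model: a solid circular shaft of radius r, so J = (π·r^4) / 2 (SI units).
  Case 1: J = (π × 0.094^4) / 2 = 0.0001226 m⁴
  Case 2: J = (π × 0.084^4) / 2 = 7.821 × 10⁻⁵ m⁴
  Case 3: J = (π × 0.019^4) / 2 = 2.047 × 10⁻⁷ m⁴
Ordering: 0.0001226 m⁴ (case 1) > 7.821 × 10⁻⁵ m⁴ (case 2) > 2.047 × 10⁻⁷ m⁴ (case 3)
Final answer: 1, 2, 3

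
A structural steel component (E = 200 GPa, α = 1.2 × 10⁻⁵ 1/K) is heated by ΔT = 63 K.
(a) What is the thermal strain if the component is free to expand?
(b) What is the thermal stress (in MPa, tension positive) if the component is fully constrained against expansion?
(a) Free thermal strain ε_th = α·ΔT = (1.2 × 10⁻⁵) × 63 = 0.000756
(b) Fully constrained, the expansion is suppressed, so σ = -E·α·ΔT. Convert E = 200 GPa = 2 × 10¹¹ Pa.
  σ = -(2 × 10¹¹) × (1.2 × 10⁻⁵) × 63 = -1.512 × 10⁸ Pa = -151.2 MPa (compressive)
Final answer: (a) ε_th = 0.000756, (b) σ = -151.2 MPa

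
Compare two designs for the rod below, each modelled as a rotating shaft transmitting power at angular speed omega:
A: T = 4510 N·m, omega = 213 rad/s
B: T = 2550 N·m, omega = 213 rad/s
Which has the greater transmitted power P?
Model: a rotating shaft transmitting power at angular speed omega, so P = T·omega (SI units).
  A: P = 4510 × 213 = 960600 W = 960.6 kW
  B: P = 2550 × 213 = 543200 W = 543.2 kW
960.6 kW > 543.2 kW, so A is larger.
Final answer: A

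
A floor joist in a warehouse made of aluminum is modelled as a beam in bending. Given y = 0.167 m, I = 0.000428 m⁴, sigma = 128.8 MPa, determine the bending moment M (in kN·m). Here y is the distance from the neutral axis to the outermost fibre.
Model: a beam in bending, so sigma = (M·y) / I.
Solve for M: M = (sigma·I) / y.
Convert to SI units:
  sigma = 128.8 MPa = 1.288 × 10⁸ Pa
Substitute:
  M = ((1.288 × 10⁸) × 0.000428) / 0.167
  M = 330100 N·m
Convert: M = 330100 N·m = 330.1 kN·m
Final answer: M = 330.1 kN·m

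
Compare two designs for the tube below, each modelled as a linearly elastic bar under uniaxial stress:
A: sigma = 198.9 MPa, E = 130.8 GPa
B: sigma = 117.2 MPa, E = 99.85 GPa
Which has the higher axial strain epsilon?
Model: a linearly elastic bar under uniaxial stress, so epsilon = sigma / E (SI units).
  A: epsilon = (1.989 × 10⁸) / (1.308 × 10¹¹) = 0.001521
  B: epsilon = (1.172 × 10⁸) / (9.985 × 10¹⁰) = 0.001174
0.001521 > 0.001174, so A is larger.
Final answer: A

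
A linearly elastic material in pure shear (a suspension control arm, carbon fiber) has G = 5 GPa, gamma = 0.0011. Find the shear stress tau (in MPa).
Model: a linearly elastic material in pure shear, so tau = G·gamma.
Convert to SI units:
  G = 5 GPa = 5 × 10⁹ Pa
Substitute:
  tau = (5 × 10⁹) × 0.0011
  tau = 5.5 × 10⁶ Pa
Convert: tau = 5.5 × 10⁶ Pa = 5.5 MPa
Final answer: tau = 5.5 MPa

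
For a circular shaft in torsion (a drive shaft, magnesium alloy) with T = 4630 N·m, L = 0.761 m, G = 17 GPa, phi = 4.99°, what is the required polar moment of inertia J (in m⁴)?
Model: a circular shaft in torsion, so phi = (T·L) / (G·J).
Solve for J: J = (T·L) / (phi·G).
Convert to SI units:
  G = 17 GPa = 1.7 × 10¹⁰ Pa
  phi = 4.99° = 0.08709 rad
Substitute:
  J = (4630 × 0.761) / (0.08709 × (1.7 × 10¹⁰))
  J = 2.38 × 10⁻⁶ m⁴
Final answer: J = 2.38 × 10⁻⁶ m⁴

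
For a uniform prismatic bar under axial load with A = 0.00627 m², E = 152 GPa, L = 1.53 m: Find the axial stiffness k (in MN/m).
Model: a uniform prismatic bar under axial load, so k = (A·E) / L.
Convert to SI units:
  E = 152 GPa = 1.52 × 10¹¹ Pa
Substitute:
  k = (0.00627 × (1.52 × 10¹¹)) / 1.53
  k = 6.229 × 10⁸ N/m
Convert: k = 6.229 × 10⁸ N/m = 622.9 MN/m
Final answer: k = 622.9 MN/m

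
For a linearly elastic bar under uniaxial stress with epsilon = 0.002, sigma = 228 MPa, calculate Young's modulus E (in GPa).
Model: a linearly elastic bar under uniaxial stress, so sigma = E·epsilon.
Solve for E: E = sigma / epsilon.
Convert to SI units:
  sigma = 228 MPa = 2.28 × 10⁸ Pa
Substitute:
  E = (2.28 × 10⁸) / 0.002
  E = 1.14 × 10¹¹ Pa
Convert: E = 1.14 × 10¹¹ Pa = 114 GPa
Final answer: E = 114 GPa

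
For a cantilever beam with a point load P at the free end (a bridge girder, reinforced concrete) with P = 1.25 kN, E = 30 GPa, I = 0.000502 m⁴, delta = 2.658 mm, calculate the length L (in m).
Model: a cantilever beam with a point load P at the free end, so delta = (P·L^3) / (3·E·I).
Solve for L: L = ((3·delta·E·I) / P)^(1/3).
Convert to SI units:
  P = 1.25 kN = 1250 N
  E = 30 GPa = 3 × 10¹⁰ Pa
  delta = 2.658 mm = 0.002658 m
Substitute:
  L = ((3 × 0.002658 × (3 × 10¹⁰) × 0.000502) / 1250)^(1/3)
  L = 4.58 m
Final answer: L = 4.58 m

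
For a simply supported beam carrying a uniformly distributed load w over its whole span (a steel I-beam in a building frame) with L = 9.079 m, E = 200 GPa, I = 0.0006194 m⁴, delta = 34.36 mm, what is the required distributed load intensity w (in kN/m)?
Model: a simply supported beam carrying a uniformly distributed load w over its whole span, so delta = (5·w·L^4) / (384·E·I).
Solve for w: w = (384·delta·E·I) / (5·L^4).
Convert to SI units:
  E = 200 GPa = 2 × 10¹¹ Pa
  delta = 34.36 mm = 0.03436 m
Substitute:
  w = (384 × 0.03436 × (2 × 10¹¹) × 0.0006194) / (5 × 9.079^4)
  w = 48110 N/m
Convert: w = 48110 N/m = 48.11 kN/m
Final answer: w = 48.11 kN/m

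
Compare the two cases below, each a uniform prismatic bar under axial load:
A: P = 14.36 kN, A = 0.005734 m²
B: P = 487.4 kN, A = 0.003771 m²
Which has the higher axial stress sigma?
Model: a uniform prismatic bar under axial load, so sigma = P / A (SI units).
  A: sigma = 14360 / 0.005734 = 2.504 × 10⁶ Pa = 2.504 MPa
  B: sigma = 487400 / 0.003771 = 1.292 × 10⁸ Pa = 129.2 MPa
129.2 MPa > 2.504 MPa, so B is larger.
Final answer: B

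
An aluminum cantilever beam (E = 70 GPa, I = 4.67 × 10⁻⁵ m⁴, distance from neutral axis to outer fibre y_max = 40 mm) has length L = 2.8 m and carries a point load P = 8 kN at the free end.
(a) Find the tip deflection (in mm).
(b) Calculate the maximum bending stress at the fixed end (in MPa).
(a) Tip deflection of a cantilever with an end point load: δ = P·L^3 / (3·E·I). Convert P = 8 kN = 8000 N, E = 70 GPa = 7 × 10¹⁰ Pa.
  δ = (8000 × 2.8^3) / (3 × (7 × 10¹⁰) × (4.67 × 10⁻⁵)) = 0.01791 m = 17.91 mm
(b) Maximum bending moment at the fixed end: M = P·L = 8000 × 2.8 = 22400 N·m. Convert y_max = 40 mm = 0.04 m.
  σ = M·y_max / I = (22400 × 0.04) / (4.67 × 10⁻⁵) = 1.919 × 10⁷ Pa = 19.19 MPa
Final answer: (a) δ = 17.91 mm, (b) σ = 19.19 MPa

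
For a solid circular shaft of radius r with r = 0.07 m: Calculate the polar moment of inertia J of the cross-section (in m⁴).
Model: a solid circular shaft of radius r, so J = (π·r^4) / 2.
Substitute:
  J = (π × 0.07^4) / 2
  J = 3.771 × 10⁻⁵ m⁴
Final answer: J = 3.771 × 10⁻⁵ m⁴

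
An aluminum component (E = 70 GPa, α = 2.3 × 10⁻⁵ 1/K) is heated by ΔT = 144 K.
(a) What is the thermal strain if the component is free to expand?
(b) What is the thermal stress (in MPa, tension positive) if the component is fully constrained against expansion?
(a) Free thermal strain ε_th = α·ΔT = (2.3 × 10⁻⁵) × 144 = 0.003312
(b) Fully constrained, the expansion is suppressed, so σ = -E·α·ΔT. Convert E = 70 GPa = 7 × 10¹⁰ Pa.
  σ = -(7 × 10¹⁰) × (2.3 × 10⁻⁵) × 144 = -2.318 × 10⁸ Pa = -231.8 MPa (compressive)
Final answer: (a) ε_th = 0.003312, (b) σ = -231.8 MPa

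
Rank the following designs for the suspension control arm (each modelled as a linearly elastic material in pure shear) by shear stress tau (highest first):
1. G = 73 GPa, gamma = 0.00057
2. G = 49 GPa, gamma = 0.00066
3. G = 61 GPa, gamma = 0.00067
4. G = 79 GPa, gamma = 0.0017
Model: a linearly elastic material in pure shear, so tau = G·gamma (SI units).
  Case 1: tau = (7.3 × 10¹⁰) × 0.00057 = 4.161 × 10⁷ Pa = 41.61 MPa
  Case 2: tau = (4.9 × 10¹⁰) × 0.00066 = 3.234 × 10⁷ Pa = 32.34 MPa
  Case 3: tau = (6.1 × 10¹⁰) × 0.00067 = 4.087 × 10⁷ Pa = 40.87 MPa
  Case 4: tau = (7.9 × 10¹⁰) × 0.0017 = 1.343 × 10⁸ Pa = 134.3 MPa
Ordering: 134.3 MPa (case 4) > 41.61 MPa (case 1) > 40.87 MPa (case 3) > 32.34 MPa (case 2)
Final answer: 4, 1, 3, 2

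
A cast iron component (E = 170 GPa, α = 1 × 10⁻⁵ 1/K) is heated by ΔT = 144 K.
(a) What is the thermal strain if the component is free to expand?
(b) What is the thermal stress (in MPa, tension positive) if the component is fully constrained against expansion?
(a) Free thermal strain ε_th = α·ΔT = (1 × 10⁻⁵) × 144 = 0.00144
(b) Fully constrained, the expansion is suppressed, so σ = -E·α·ΔT. Convert E = 170 GPa = 1.7 × 10¹¹ Pa.
  σ = -(1.7 × 10¹¹) × (1 × 10⁻⁵) × 144 = -2.448 × 10⁸ Pa = -244.8 MPa (compressive)
Final answer: (a) ε_th = 0.00144, (b) σ = -244.8 MPa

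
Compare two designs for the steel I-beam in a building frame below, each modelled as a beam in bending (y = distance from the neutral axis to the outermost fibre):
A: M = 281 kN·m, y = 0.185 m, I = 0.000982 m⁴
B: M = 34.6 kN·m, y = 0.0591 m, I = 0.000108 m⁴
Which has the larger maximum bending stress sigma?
Model: a beam in bending (y = distance from the neutral axis to the outermost fibre), so sigma = (M·y) / I (SI units).
  A: sigma = (281000 × 0.185) / 0.000982 = 5.294 × 10⁷ Pa = 52.94 MPa
  B: sigma = (34600 × 0.0591) / 0.000108 = 1.893 × 10⁷ Pa = 18.93 MPa
52.94 MPa > 18.93 MPa, so A is larger.
Final answer: A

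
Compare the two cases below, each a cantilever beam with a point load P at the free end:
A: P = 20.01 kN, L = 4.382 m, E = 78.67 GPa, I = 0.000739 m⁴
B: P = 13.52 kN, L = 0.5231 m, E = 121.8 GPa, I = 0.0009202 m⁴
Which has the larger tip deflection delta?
Model: a cantilever beam with a point load P at the free end, so delta = (P·L^3) / (3·E·I) (SI units).
  A: delta = (20010 × 4.382^3) / (3 × (7.867 × 10¹⁰) × 0.000739) = 0.009654 m = 9.654 mm
  B: delta = (13520 × 0.5231^3) / (3 × (1.218 × 10¹¹) × 0.0009202) = 5.755 × 10⁻⁶ m = 0.005755 mm
9.654 mm > 0.005755 mm, so A is larger.
Final answer: A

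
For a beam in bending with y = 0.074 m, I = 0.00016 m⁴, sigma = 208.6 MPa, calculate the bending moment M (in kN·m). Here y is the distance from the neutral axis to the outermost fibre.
Model: a beam in bending, so sigma = (M·y) / I.
Solve for M: M = (sigma·I) / y.
Convert to SI units:
  sigma = 208.6 MPa = 2.086 × 10⁸ Pa
Substitute:
  M = ((2.086 × 10⁸) × 0.00016) / 0.074
  M = 451000 N·m
Convert: M = 451000 N·m = 451 kN·m
Final answer: M = 451 kN·m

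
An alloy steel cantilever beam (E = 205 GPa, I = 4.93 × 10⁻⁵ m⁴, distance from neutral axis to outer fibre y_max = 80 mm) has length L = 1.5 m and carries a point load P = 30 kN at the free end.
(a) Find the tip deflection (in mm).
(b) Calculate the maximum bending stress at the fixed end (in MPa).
(a) Tip deflection of a cantilever with an end point load: δ = P·L^3 / (3·E·I). Convert P = 30 kN = 30000 N, E = 205 GPa = 2.05 × 10¹¹ Pa.
  δ = (30000 × 1.5^3) / (3 × (2.05 × 10¹¹) × (4.93 × 10⁻⁵)) = 0.003339 m = 3.339 mm
(b) Maximum bending moment at the fixed end: M = P·L = 30000 × 1.5 = 45000 N·m. Convert y_max = 80 mm = 0.08 m.
  σ = M·y_max / I = (45000 × 0.08) / (4.93 × 10⁻⁵) = 7.302 × 10⁷ Pa = 73.02 MPa
Final answer: (a) δ = 3.339 mm, (b) σ = 73.02 MPa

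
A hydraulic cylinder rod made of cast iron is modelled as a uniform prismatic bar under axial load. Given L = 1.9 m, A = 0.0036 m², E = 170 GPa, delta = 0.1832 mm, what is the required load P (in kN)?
Model: a uniform prismatic bar under axial load, so delta = (P·L) / (A·E).
Solve for P: P = (delta·A·E) / L.
Convert to SI units:
  E = 170 GPa = 1.7 × 10¹¹ Pa
  delta = 0.1832 mm = 0.0001832 m
Substitute:
  P = (0.0001832 × 0.0036 × (1.7 × 10¹¹)) / 1.9
  P = 59010 N
Convert: P = 59010 N = 59.01 kN
Final answer: P = 59.01 kN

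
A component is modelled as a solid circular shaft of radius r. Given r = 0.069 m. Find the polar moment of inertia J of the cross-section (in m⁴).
Model: a solid circular shaft of radius r, so J = (π·r^4) / 2.
Substitute:
  J = (π × 0.069^4) / 2
  J = 3.561 × 10⁻⁵ m⁴
Final answer: J = 3.561 × 10⁻⁵ m⁴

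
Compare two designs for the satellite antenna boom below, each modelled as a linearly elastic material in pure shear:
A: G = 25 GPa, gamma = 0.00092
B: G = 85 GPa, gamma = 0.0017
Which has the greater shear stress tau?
Model: a linearly elastic material in pure shear, so tau = G·gamma (SI units).
  A: tau = (2.5 × 10¹⁰) × 0.00092 = 2.3 × 10⁷ Pa = 23 MPa
  B: tau = (8.5 × 10¹⁰) × 0.0017 = 1.445 × 10⁸ Pa = 144.5 MPa
144.5 MPa > 23 MPa, so B is larger.
Final answer: B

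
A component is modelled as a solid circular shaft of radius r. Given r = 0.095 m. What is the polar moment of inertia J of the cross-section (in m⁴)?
Model: a solid circular shaft of radius r, so J = (π·r^4) / 2.
Substitute:
  J = (π × 0.095^4) / 2
  J = 0.0001279 m⁴
Final answer: J = 0.0001279 m⁴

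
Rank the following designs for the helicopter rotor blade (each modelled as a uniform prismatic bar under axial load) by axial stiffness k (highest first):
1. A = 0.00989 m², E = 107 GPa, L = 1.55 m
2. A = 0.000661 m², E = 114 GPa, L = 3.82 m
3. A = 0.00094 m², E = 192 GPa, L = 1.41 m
Model: a uniform prismatic bar under axial load, so k = (A·E) / L (SI units).
  Case 1: k = (0.00989 × (1.07 × 10¹¹)) / 1.55 = 6.827 × 10⁸ N/m = 682.7 MN/m
  Case 2: k = (0.000661 × (1.14 × 10¹¹)) / 3.82 = 1.973 × 10⁷ N/m = 19.73 MN/m
  Case 3: k = (0.00094 × (1.92 × 10¹¹)) / 1.41 = 1.28 × 10⁸ N/m = 128 MN/m
Ordering: 682.7 MN/m (case 1) > 128 MN/m (case 3) > 19.73 MN/m (case 2)
Final answer: 1, 3, 2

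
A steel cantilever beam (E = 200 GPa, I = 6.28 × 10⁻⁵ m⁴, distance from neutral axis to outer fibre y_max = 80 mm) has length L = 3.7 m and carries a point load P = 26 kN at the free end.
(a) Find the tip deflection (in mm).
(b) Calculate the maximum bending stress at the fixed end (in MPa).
(a) Tip deflection of a cantilever with an end point load: δ = P·L^3 / (3·E·I). Convert P = 26 kN = 26000 N, E = 200 GPa = 2 × 10¹¹ Pa.
  δ = (26000 × 3.7^3) / (3 × (2 × 10¹¹) × (6.28 × 10⁻⁵)) = 0.03495 m = 34.95 mm
(b) Maximum bending moment at the fixed end: M = P·L = 26000 × 3.7 = 96200 N·m. Convert y_max = 80 mm = 0.08 m.
  σ = M·y_max / I = (96200 × 0.08) / (6.28 × 10⁻⁵) = 1.225 × 10⁸ Pa = 122.5 MPa
Final answer: (a) δ = 34.95 mm, (b) σ = 122.5 MPa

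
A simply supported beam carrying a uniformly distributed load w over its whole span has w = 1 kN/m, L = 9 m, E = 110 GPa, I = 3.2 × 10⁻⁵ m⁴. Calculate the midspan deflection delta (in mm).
Model: a simply supported beam carrying a uniformly distributed load w over its whole span, so delta = (5·w·L^4) / (384·E·I).
Convert to SI units:
  w = 1 kN/m = 1000 N/m
  E = 110 GPa = 1.1 × 10¹¹ Pa
Substitute:
  delta = (5 × 1000 × 9^4) / (384 × (1.1 × 10¹¹) × (3.2 × 10⁻⁵))
  delta = 0.02427 m
Convert: delta = 0.02427 m = 24.27 mm
Final answer: delta = 24.27 mm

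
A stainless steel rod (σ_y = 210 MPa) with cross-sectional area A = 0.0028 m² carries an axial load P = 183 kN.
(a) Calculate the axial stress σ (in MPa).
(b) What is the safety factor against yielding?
(a) Axial stress σ = P/A. Convert P = 183 kN = 183000 N.
  σ = 183000 / 0.0028 = 6.536 × 10⁷ Pa = 65.36 MPa
(b) Safety factor SF = σ_y/σ = 210 / 65.36 = 3.213
Final answer: (a) σ = 65.36 MPa, (b) SF = 3.213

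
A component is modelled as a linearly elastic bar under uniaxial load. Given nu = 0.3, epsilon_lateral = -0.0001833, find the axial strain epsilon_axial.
Model: a linearly elastic bar under uniaxial load, so epsilon_lateral = -nu·epsilon_axial.
Solve for epsilon_axial: epsilon_axial = -epsilon_lateral / nu.
Substitute:
  epsilon_axial = -(-0.0001833) / 0.3
  epsilon_axial = 0.000611
Final answer: epsilon_axial = 0.000611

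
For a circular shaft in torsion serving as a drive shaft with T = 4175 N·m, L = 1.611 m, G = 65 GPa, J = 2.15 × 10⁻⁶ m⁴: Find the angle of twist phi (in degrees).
Model: a circular shaft in torsion, so phi = (T·L) / (G·J).
Convert to SI units:
  G = 65 GPa = 6.5 × 10¹⁰ Pa
Substitute:
  phi = (4175 × 1.611) / ((6.5 × 10¹⁰) × (2.15 × 10⁻⁶))
  phi = 0.04813 rad
Convert to degrees: phi = 0.04813 × 180/π = 2.758°
Final answer: phi = 2.758°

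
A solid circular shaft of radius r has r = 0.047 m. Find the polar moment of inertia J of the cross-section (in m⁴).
Model: a solid circular shaft of radius r, so J = (π·r^4) / 2.
Substitute:
  J = (π × 0.047^4) / 2
  J = 7.665 × 10⁻⁶ m⁴
Final answer: J = 7.665 × 10⁻⁶ m⁴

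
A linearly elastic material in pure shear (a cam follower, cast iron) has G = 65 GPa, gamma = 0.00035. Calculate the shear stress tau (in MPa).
Model: a linearly elastic material in pure shear, so tau = G·gamma.
Convert to SI units:
  G = 65 GPa = 6.5 × 10¹⁰ Pa
Substitute:
  tau = (6.5 × 10¹⁰) × 0.00035
  tau = 2.275 × 10⁷ Pa
Convert: tau = 2.275 × 10⁷ Pa = 22.75 MPa
Final answer: tau = 22.75 MPa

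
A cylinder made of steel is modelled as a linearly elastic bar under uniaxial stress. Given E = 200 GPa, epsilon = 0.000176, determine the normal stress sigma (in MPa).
Model: a linearly elastic bar under uniaxial stress, so epsilon = sigma / E.
Solve for sigma: sigma = epsilon·E.
Convert to SI units:
  E = 200 GPa = 2 × 10¹¹ Pa
Substitute:
  sigma = 0.000176 × (2 × 10¹¹)
  sigma = 3.52 × 10⁷ Pa
Convert: sigma = 3.52 × 10⁷ Pa = 35.2 MPa
Final answer: sigma = 35.2 MPa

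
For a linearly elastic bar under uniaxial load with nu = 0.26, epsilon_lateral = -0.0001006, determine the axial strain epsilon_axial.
Model: a linearly elastic bar under uniaxial load, so epsilon_lateral = -nu·epsilon_axial.
Solve for epsilon_axial: epsilon_axial = -epsilon_lateral / nu.
Substitute:
  epsilon_axial = -(-0.0001006) / 0.26
  epsilon_axial = 0.0003869
Final answer: epsilon_axial = 0.0003869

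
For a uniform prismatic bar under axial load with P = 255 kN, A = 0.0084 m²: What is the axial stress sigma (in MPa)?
Model: a uniform prismatic bar under axial load, so sigma = P / A.
Convert to SI units:
  P = 255 kN = 255000 N
Substitute:
  sigma = 255000 / 0.0084
  sigma = 3.036 × 10⁷ Pa
Convert: sigma = 3.036 × 10⁷ Pa = 30.36 MPa
Final answer: sigma = 30.36 MPa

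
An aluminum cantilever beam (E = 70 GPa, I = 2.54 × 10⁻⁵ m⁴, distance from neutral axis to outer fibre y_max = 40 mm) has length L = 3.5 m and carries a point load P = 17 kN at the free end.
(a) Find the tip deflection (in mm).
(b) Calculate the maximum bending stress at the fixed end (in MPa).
(a) Tip deflection of a cantilever with an end point load: δ = P·L^3 / (3·E·I). Convert P = 17 kN = 17000 N, E = 70 GPa = 7 × 10¹⁰ Pa.
  δ = (17000 × 3.5^3) / (3 × (7 × 10¹⁰) × (2.54 × 10⁻⁵)) = 0.1366 m = 136.6 mm
(b) Maximum bending moment at the fixed end: M = P·L = 17000 × 3.5 = 59500 N·m. Convert y_max = 40 mm = 0.04 m.
  σ = M·y_max / I = (59500 × 0.04) / (2.54 × 10⁻⁵) = 9.37 × 10⁷ Pa = 93.7 MPa
Final answer: (a) δ = 136.6 mm, (b) σ = 93.7 MPa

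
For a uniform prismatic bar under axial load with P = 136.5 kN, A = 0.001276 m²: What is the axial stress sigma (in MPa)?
Model: a uniform prismatic bar under axial load, so sigma = P / A.
Convert to SI units:
  P = 136.5 kN = 136500 N
Substitute:
  sigma = 136500 / 0.001276
  sigma = 1.07 × 10⁸ Pa
Convert: sigma = 1.07 × 10⁸ Pa = 107 MPa
Final answer: sigma = 107 MPa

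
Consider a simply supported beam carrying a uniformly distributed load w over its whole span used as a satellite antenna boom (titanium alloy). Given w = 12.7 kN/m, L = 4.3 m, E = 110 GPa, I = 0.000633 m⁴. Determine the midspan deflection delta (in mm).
Model: a simply supported beam carrying a uniformly distributed load w over its whole span, so delta = (5·w·L^4) / (384·E·I).
Convert to SI units:
  w = 12.7 kN/m = 12700 N/m
  E = 110 GPa = 1.1 × 10¹¹ Pa
Substitute:
  delta = (5 × 12700 × 4.3^4) / (384 × (1.1 × 10¹¹) × 0.000633)
  delta = 0.0008119 m
Convert: delta = 0.0008119 m = 0.8119 mm
Final answer: delta = 0.8119 mm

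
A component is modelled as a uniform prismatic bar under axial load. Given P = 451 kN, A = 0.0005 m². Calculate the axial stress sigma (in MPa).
Model: a uniform prismatic bar under axial load, so sigma = P / A.
Convert to SI units:
  P = 451 kN = 451000 N
Substitute:
  sigma = 451000 / 0.0005
  sigma = 9.02 × 10⁸ Pa
Convert: sigma = 9.02 × 10⁸ Pa = 902 MPa
Final answer: sigma = 902 MPa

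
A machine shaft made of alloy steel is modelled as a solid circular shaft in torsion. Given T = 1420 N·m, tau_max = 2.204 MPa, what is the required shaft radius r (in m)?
Model: a solid circular shaft in torsion, so tau_max = (2·T) / (π·r^3).
Solve for r: r = ((2·T) / (π·tau_max))^(1/3).
Convert to SI units:
  tau_max = 2.204 MPa = 2.204 × 10⁶ Pa
Substitute:
  r = ((2 × 1420) / (π × (2.204 × 10⁶)))^(1/3)
  r = 0.0743 m
Final answer: r = 0.0743 m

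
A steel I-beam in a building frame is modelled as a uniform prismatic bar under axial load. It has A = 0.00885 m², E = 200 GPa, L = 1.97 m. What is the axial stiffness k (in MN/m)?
Model: a uniform prismatic bar under axial load, so k = (A·E) / L.
Convert to SI units:
  E = 200 GPa = 2 × 10¹¹ Pa
Substitute:
  k = (0.00885 × (2 × 10¹¹)) / 1.97
  k = 8.985 × 10⁸ N/m
Convert: k = 8.985 × 10⁸ N/m = 898.5 MN/m
Final answer: k = 898.5 MN/m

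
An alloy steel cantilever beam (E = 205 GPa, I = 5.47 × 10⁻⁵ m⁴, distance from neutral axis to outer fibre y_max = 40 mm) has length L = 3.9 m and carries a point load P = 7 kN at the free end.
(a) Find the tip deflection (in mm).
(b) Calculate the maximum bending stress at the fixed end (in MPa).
(a) Tip deflection of a cantilever with an end point load: δ = P·L^3 / (3·E·I). Convert P = 7 kN = 7000 N, E = 205 GPa = 2.05 × 10¹¹ Pa.
  δ = (7000 × 3.9^3) / (3 × (2.05 × 10¹¹) × (5.47 × 10⁻⁵)) = 0.01234 m = 12.34 mm
(b) Maximum bending moment at the fixed end: M = P·L = 7000 × 3.9 = 27300 N·m. Convert y_max = 40 mm = 0.04 m.
  σ = M·y_max / I = (27300 × 0.04) / (5.47 × 10⁻⁵) = 1.996 × 10⁷ Pa = 19.96 MPa
Final answer: (a) δ = 12.34 mm, (b) σ = 19.96 MPa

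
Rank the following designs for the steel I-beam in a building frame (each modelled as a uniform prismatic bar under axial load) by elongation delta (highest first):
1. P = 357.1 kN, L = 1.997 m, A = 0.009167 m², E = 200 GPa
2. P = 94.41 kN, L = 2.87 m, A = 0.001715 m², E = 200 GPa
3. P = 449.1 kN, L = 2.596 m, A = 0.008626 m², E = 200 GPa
Model: a uniform prismatic bar under axial load, so delta = (P·L) / (A·E) (SI units).
  Case 1: delta = (357100 × 1.997) / (0.009167 × (2 × 10¹¹)) = 0.000389 m = 0.389 mm
  Case 2: delta = (94410 × 2.87) / (0.001715 × (2 × 10¹¹)) = 0.00079 m = 0.79 mm
  Case 3: delta = (449100 × 2.596) / (0.008626 × (2 × 10¹¹)) = 0.0006758 m = 0.6758 mm
Ordering: 0.79 mm (case 2) > 0.6758 mm (case 3) > 0.389 mm (case 1)
Final answer: 2, 3, 1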